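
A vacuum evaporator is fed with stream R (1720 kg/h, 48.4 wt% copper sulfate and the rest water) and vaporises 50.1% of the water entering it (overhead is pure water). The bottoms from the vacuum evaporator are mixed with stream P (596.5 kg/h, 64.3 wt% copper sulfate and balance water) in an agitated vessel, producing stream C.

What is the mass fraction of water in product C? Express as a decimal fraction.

Vapour removed = 0.501×0.516×1720 = 444.65 kg/h; concentrate = 1275.4 kg/h.
water reaching the mixer = 442.87 (from concentrate) + 596.5×0.357 = 655.82 kg/h.
Product flow = 1275.4 + 596.5 = 1871.9 kg/h; water fraction = 0.350.

0.350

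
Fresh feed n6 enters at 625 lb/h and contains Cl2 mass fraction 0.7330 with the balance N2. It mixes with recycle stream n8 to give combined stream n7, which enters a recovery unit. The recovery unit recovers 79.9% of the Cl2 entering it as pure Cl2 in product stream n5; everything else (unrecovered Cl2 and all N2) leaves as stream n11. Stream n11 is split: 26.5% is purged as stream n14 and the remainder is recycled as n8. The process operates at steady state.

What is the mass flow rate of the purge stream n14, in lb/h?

N2 enters only via n6 and leaves only via the purge: 625×0.267 = 0.265×(N2 in n11), and the recovery unit passes all N2, so N2 in n7 = N2 in n11 = 629.72 lb/h.
Cl2 in n7: m_A = 625×0.733 + (1−0.265)·(1−0.799)·m_A, so m_A = 458.12/0.8523 = 537.54 lb/h.
n11 = (1−0.799)×537.54 + 629.72 = 737.76 lb/h.
Purge n14 = 0.265×737.76 = 195.51 lb/h.

195.5 lb/h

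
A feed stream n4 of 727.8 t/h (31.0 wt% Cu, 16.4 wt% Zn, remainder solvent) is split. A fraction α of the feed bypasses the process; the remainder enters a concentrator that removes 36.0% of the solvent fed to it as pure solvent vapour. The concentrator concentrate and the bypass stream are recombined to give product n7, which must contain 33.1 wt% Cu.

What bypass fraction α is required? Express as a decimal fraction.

All 727.8×0.310 = 225.62 t/h of Cu reaches n7, so n7 = 225.62/0.331 = 681.63 t/h and vapour = 46.175 t/h.
The evaporator receives (1−α)·727.8 of feed at 0.526 solvent and removes 0.360 of that solvent:
0.360×0.526×(1−α)×727.8 = 46.175
(1−α) = 46.175/137.82 = 0.3350;  α = 0.6650.

0.665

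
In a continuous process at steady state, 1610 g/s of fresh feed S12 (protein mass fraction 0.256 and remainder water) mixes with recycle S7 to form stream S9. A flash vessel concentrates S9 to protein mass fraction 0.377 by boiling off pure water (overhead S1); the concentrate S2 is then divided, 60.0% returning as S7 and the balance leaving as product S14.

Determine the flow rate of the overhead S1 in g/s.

516.7 g/s

Overall protein balance (none leaves overhead): protein in fresh feed = protein in product, i.e. 1610×0.256 = (1−0.600)·S2·0.377.
S2 = 412.16/(0.377×0.400) = 2733.2 g/s.
Recycle S7 = 0.600×2733.2 = 1639.9 g/s.
Combined feed S9 = 1610 + 1639.9 = 3249.9 g/s.
Overhead S1 = S9 − S2 = 3249.9 − 2733.2 = 516.74 g/s.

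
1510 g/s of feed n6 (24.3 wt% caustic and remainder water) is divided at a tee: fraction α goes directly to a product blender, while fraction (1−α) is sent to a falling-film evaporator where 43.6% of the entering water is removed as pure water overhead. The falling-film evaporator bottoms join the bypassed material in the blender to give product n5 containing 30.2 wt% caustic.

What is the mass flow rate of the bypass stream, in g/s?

616.2 g/s

All 1510×0.243 = 366.93 g/s of caustic reaches n5, so n5 = 366.93/0.302 = 1215 g/s and vapour = 295 g/s.
The evaporator receives (1−α)·1510 of feed at 0.757 water and removes 0.436 of that water:
0.436×0.757×(1−α)×1510 = 295
(1−α) = 295/498.38 = 0.5919;  α = 0.4081.
Bypass flow = 0.4081×1510 = 616.2 g/s.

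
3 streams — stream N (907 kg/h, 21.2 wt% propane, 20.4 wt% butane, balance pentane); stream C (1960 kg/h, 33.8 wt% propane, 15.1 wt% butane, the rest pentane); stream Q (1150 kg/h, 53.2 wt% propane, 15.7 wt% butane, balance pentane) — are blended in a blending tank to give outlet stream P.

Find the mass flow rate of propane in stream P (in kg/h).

propane out = propane in = 907×0.212 + 1960×0.338 + 1150×0.532 = 1466.6 kg/h.

1467 kg/h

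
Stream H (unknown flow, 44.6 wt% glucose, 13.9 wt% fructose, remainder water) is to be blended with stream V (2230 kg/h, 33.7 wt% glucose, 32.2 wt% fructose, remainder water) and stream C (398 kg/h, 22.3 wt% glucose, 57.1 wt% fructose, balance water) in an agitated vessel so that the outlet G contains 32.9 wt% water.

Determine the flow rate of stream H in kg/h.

Let H be the unknown flow. Total out = 2628 + H.
water balance: 842.42 + 0.415·H = 0.329·(2628 + H)
(0.415 − 0.329)·H = 0.329×2628 − 842.42 = 22.194
H = 22.194 / 0.086 = 258.07 kg/h

258.1 kg/h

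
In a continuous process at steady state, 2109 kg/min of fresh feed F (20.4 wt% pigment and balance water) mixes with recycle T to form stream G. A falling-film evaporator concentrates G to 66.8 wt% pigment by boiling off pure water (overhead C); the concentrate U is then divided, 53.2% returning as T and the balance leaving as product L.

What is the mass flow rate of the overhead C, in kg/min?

1465 kg/min

Overall pigment balance (none leaves overhead): pigment in fresh feed = pigment in product, i.e. 2109×0.204 = (1−0.532)·U·0.668.
U = 430.24/(0.668×0.468) = 1376.2 kg/min.
Recycle T = 0.532×1376.2 = 732.14 kg/min.
Combined feed G = 2109 + 732.14 = 2841.1 kg/min.
Overhead C = G − U = 2841.1 − 1376.2 = 1464.9 kg/min.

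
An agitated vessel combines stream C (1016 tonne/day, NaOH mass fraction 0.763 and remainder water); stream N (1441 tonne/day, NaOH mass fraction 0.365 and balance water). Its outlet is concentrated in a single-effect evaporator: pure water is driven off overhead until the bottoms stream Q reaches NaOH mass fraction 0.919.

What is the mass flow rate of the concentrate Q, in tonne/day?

1416 tonne/day

NaOH entering = 1016×0.763 + 1441×0.365 = 1301.2 tonne/day.
All NaOH reports to Q, so Q = 1301.2/0.919 = 1415.9 tonne/day.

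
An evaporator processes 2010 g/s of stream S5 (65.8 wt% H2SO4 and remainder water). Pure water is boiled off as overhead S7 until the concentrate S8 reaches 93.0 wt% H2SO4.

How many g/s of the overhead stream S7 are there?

587.9 g/s

H2SO4 is conserved: 2010×0.658 = 1322.6 g/s all reports to the concentrate.
Concentrate = 1322.6/(target fraction) = 1422.1 g/s.
Overhead = 2010 − 1422.1 = 587.87 g/s.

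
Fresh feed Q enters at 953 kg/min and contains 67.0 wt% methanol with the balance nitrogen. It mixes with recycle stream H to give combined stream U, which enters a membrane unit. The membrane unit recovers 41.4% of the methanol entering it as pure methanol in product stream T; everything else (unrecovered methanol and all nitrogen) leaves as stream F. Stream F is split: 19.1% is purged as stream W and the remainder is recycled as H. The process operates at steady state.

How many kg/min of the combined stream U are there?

2861 kg/min

nitrogen enters only via Q and leaves only via the purge: 953×0.330 = 0.191×(nitrogen in F), and the membrane unit passes all nitrogen, so nitrogen in U = nitrogen in F = 1646.5 kg/min.
methanol in U: m_A = 953×0.670 + (1−0.191)·(1−0.414)·m_A, so m_A = 638.51/0.5259 = 1214.1 kg/min.
U = 1214.1 + 1646.5 = 2860.6 kg/min.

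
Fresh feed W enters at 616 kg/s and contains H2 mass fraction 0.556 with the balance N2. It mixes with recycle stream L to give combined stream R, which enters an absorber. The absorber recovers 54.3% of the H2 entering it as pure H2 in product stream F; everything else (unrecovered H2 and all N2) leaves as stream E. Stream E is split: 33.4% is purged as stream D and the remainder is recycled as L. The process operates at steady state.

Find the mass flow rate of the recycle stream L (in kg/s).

695.2 kg/s

N2 enters only via W and leaves only via the purge: 616×0.444 = 0.334×(N2 in E), and the absorber passes all N2, so N2 in R = N2 in E = 818.87 kg/s.
H2 in R: m_A = 616×0.556 + (1−0.334)·(1−0.543)·m_A, so m_A = 342.5/0.6956 = 492.35 kg/s.
E = (1−0.543)×492.35 + 818.87 = 1043.9 kg/s.
Recycle L = (1−0.334)×1043.9 = 695.22 kg/s.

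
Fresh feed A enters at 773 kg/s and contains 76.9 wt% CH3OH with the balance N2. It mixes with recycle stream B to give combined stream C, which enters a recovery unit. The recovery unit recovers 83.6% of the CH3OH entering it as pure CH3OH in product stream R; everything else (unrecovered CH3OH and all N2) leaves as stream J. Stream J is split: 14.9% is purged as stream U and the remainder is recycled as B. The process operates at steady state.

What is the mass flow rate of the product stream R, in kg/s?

CH3OH in C: m_A = 773×0.769 + (1−0.149)·(1−0.836)·m_A, so m_A = 594.44/0.8604 = 690.86 kg/s.
Product R = 0.836×690.86 = 577.56 kg/s.

577.6 kg/s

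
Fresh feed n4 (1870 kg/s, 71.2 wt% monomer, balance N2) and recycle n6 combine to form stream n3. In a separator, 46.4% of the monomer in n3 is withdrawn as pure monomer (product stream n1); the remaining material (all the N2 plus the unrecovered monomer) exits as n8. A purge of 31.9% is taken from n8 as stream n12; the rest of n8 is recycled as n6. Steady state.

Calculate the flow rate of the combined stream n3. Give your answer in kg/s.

3785 kg/s

N2 enters only via n4 and leaves only via the purge: 1870×0.288 = 0.319×(N2 in n8), and the separator passes all N2, so N2 in n3 = N2 in n8 = 1688.3 kg/s.
monomer in n3: m_A = 1870×0.712 + (1−0.319)·(1−0.464)·m_A, so m_A = 1331.4/0.6350 = 2096.8 kg/s.
n3 = 2096.8 + 1688.3 = 3785.1 kg/s.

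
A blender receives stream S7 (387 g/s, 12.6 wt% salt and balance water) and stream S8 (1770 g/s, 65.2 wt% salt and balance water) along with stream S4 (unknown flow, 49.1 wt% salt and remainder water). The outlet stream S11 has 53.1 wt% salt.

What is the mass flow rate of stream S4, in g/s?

1436 g/s

Let S4 be the unknown flow. Total out = 2157 + S4.
salt balance: 1202.8 + 0.491·S4 = 0.531·(2157 + S4)
(0.491 − 0.531)·S4 = 0.531×2157 − 1202.8 = -57.435
S4 = -57.435 / -0.040 = 1435.9 g/s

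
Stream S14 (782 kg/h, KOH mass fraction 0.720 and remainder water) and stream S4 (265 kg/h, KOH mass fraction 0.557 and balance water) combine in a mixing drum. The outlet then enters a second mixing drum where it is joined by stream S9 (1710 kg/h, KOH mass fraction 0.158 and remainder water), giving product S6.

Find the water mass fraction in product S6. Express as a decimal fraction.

Overall, product flow = 2757 kg/h.
water in = 782×0.280 + 265×0.443 + 1710×0.842 = 1776.2 kg/h.
water fraction in S6 = 0.644.

0.644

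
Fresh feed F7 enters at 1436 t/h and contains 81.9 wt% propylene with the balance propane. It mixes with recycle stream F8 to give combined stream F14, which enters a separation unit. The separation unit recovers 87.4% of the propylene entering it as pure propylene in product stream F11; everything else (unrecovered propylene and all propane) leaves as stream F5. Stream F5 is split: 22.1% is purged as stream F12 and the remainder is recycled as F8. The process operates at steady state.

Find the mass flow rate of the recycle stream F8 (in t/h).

1044 t/h

propane enters only via F7 and leaves only via the purge: 1436×0.181 = 0.221×(propane in F5), and the separation unit passes all propane, so propane in F14 = propane in F5 = 1176.1 t/h.
propylene in F14: m_A = 1436×0.819 + (1−0.221)·(1−0.874)·m_A, so m_A = 1176.1/0.9018 = 1304.1 t/h.
F5 = (1−0.874)×1304.1 + 1176.1 = 1340.4 t/h.
Recycle F8 = (1−0.221)×1340.4 = 1044.2 t/h.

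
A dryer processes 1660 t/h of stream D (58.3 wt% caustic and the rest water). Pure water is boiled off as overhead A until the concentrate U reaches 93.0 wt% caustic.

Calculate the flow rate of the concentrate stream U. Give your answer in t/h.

caustic is conserved: 1660×0.583 = 967.78 t/h all reports to the concentrate.
Concentrate = 967.78/(target fraction) = 1040.6 t/h.

1041 t/h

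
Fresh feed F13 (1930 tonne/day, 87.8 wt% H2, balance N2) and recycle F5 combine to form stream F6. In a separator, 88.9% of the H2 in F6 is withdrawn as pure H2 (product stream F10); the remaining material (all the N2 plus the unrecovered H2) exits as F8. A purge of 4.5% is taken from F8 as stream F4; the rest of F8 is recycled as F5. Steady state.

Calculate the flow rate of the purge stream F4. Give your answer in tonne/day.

244.9 tonne/day

N2 enters only via F13 and leaves only via the purge: 1930×0.122 = 0.045×(N2 in F8), and the separator passes all N2, so N2 in F6 = N2 in F8 = 5232.4 tonne/day.
H2 in F6: m_A = 1930×0.878 + (1−0.045)·(1−0.889)·m_A, so m_A = 1694.5/0.8940 = 1895.5 tonne/day.
F8 = (1−0.889)×1895.5 + 5232.4 = 5442.8 tonne/day.
Purge F4 = 0.045×5442.8 = 244.93 tonne/day.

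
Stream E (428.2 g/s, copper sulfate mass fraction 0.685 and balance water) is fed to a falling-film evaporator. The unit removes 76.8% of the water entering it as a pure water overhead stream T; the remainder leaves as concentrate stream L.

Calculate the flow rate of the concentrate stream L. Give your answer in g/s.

324.6 g/s

water entering = 428.2×0.315 = 134.88 g/s; overhead removed = 0.768×134.88 = 103.59 g/s.
Concentrate = 428.2 − 103.59 = 324.61 g/s.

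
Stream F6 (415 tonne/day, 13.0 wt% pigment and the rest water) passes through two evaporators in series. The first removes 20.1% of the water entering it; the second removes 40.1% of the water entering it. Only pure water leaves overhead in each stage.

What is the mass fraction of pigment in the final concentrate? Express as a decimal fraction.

water in feed = 415×0.870 = 361.05 tonne/day.
After stage 1: water left = (1−0.201)×361.05 = 288.48; stream total = 342.43 tonne/day.
After stage 2: water left = (1−0.401)×288.48 = 172.8; final concentrate = 226.75 tonne/day.
pigment fraction = 53.95/226.75 = 0.2379.

0.2379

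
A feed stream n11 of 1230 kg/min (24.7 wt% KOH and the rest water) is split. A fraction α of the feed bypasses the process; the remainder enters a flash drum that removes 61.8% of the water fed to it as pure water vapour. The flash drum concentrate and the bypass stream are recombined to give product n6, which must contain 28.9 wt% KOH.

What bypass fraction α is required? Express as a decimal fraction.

0.688

All 1230×0.247 = 303.81 kg/min of KOH reaches n6, so n6 = 303.81/0.289 = 1051.2 kg/min and vapour = 178.75 kg/min.
The evaporator receives (1−α)·1230 of feed at 0.753 water and removes 0.618 of that water:
0.618×0.753×(1−α)×1230 = 178.75
(1−α) = 178.75/572.39 = 0.3123;  α = 0.6877.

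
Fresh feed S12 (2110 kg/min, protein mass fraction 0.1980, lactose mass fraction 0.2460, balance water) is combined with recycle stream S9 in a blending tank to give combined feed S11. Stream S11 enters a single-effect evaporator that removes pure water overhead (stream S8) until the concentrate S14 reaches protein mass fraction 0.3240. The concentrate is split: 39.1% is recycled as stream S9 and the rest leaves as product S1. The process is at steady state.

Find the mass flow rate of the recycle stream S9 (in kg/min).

827.9 kg/min

Overall protein balance (none leaves overhead): protein in fresh feed = protein in product, i.e. 2110×0.198 = (1−0.391)·S14·0.324.
S14 = 417.78/(0.324×0.609) = 2117.3 kg/min.
Recycle S9 = 0.391×2117.3 = 827.87 kg/min.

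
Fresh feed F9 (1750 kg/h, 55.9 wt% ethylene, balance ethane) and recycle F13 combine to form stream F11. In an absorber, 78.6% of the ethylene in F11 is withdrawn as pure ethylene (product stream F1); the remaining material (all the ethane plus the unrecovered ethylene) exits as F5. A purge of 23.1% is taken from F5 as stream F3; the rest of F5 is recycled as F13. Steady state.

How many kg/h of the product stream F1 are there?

920.4 kg/h

ethylene in F11: m_A = 1750×0.559 + (1−0.231)·(1−0.786)·m_A, so m_A = 978.25/0.8354 = 1170.9 kg/h.
Product F1 = 0.786×1170.9 = 920.37 kg/h.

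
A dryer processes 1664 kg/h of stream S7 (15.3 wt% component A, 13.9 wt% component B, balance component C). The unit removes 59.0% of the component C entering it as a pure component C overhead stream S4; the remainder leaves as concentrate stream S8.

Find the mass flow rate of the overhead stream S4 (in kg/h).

component C entering = 1664×0.708 = 1178.1 kg/h; overhead removed = 0.590×1178.1 = 695.09 kg/h.

695.1 kg/h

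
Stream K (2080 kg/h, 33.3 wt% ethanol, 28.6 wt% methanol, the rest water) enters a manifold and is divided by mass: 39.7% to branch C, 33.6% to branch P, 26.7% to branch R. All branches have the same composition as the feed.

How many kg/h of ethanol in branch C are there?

275 kg/h

Branch C total = 0.397×2080 = 825.76 kg/h.
ethanol in C = 0.333×825.76 = 274.98 kg/h.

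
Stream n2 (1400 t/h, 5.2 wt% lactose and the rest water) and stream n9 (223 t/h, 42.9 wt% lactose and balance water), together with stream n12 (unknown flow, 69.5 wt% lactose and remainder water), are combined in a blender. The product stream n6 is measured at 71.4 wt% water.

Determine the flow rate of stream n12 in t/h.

Let n12 be the unknown flow. Total out = 1623 + n12.
water balance: 1454.5 + 0.305·n12 = 0.714·(1623 + n12)
(0.305 − 0.714)·n12 = 0.714×1623 − 1454.5 = -295.71
n12 = -295.71 / -0.409 = 723.01 t/h

723 t/h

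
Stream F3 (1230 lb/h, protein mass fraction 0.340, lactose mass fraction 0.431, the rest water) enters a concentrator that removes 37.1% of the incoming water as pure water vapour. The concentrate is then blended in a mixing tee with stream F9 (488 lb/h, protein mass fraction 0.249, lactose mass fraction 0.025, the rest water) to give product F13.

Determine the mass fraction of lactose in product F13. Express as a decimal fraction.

0.336

Vapour removed = 0.371×0.229×1230 = 104.5 lb/h; concentrate = 1125.5 lb/h.
lactose reaching the mixer = 530.13 (from concentrate) + 488×0.025 = 542.33 lb/h.
Product flow = 1125.5 + 488 = 1613.5 lb/h; lactose fraction = 0.336.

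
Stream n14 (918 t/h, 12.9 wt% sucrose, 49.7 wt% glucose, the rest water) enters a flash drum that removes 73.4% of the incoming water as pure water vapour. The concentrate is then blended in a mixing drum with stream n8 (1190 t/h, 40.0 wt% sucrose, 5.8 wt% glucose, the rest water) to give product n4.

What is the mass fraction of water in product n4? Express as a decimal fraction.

Vapour removed = 0.734×0.374×918 = 252.01 t/h; concentrate = 665.99 t/h.
water reaching the mixer = 91.326 (from concentrate) + 1190×0.542 = 736.31 t/h.
Product flow = 665.99 + 1190 = 1856 t/h; water fraction = 0.397.

0.397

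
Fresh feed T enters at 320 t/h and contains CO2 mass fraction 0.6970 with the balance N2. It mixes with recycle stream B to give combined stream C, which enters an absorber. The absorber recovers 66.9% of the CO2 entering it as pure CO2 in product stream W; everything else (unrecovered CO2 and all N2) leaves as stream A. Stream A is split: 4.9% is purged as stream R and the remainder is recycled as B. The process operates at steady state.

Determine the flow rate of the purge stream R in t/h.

N2 enters only via T and leaves only via the purge: 320×0.303 = 0.049×(N2 in A), and the absorber passes all N2, so N2 in C = N2 in A = 1978.8 t/h.
CO2 in C: m_A = 320×0.697 + (1−0.049)·(1−0.669)·m_A, so m_A = 223.04/0.6852 = 325.5 t/h.
A = (1−0.669)×325.5 + 1978.8 = 2086.5 t/h.
Purge R = 0.049×2086.5 = 102.24 t/h.

102.2 t/h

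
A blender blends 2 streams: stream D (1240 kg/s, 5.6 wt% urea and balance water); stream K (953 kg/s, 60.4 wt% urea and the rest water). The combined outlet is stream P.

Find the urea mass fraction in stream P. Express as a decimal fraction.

0.2941

Total flow out = 1240 + 953 = 2193 kg/s.
urea in = 1240×0.056 + 953×0.604 = 645.05 kg/s.
urea mass fraction in P = 645.05/2193 = 0.2941.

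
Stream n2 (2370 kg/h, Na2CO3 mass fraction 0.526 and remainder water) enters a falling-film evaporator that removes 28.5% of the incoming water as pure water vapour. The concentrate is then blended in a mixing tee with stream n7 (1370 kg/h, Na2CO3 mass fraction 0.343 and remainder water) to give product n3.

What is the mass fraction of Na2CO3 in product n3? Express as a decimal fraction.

Vapour removed = 0.285×0.474×2370 = 320.16 kg/h; concentrate = 2049.8 kg/h.
Na2CO3 reaching the mixer = 1246.6 (from concentrate) + 1370×0.343 = 1716.5 kg/h.
Product flow = 2049.8 + 1370 = 3419.8 kg/h; Na2CO3 fraction = 0.502.

0.502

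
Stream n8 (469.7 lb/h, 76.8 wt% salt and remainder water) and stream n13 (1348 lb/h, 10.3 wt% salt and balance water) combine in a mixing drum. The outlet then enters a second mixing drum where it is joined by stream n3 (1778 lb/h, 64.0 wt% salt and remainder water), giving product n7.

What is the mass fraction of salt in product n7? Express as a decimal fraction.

Overall, product flow = 3595.7 lb/h.
salt in = 469.7×0.768 + 1348×0.103 + 1778×0.640 = 1637.5 lb/h.
salt fraction in n7 = 0.4554.

0.4554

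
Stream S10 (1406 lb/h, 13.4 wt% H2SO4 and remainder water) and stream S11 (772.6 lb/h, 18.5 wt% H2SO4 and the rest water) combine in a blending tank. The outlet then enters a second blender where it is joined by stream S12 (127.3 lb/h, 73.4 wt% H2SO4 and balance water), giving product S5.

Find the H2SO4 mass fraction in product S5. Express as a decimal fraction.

0.1842

Overall, product flow = 2305.9 lb/h.
H2SO4 in = 1406×0.134 + 772.6×0.185 + 127.3×0.734 = 424.77 lb/h.
H2SO4 fraction in S5 = 0.1842.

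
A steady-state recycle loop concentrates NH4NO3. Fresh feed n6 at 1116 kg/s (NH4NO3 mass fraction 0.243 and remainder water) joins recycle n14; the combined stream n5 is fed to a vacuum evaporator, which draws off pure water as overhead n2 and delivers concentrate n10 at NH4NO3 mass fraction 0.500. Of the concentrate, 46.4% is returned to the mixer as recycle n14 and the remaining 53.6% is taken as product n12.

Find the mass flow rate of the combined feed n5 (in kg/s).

Overall NH4NO3 balance (none leaves overhead): NH4NO3 in fresh feed = NH4NO3 in product, i.e. 1116×0.243 = (1−0.464)·n10·0.500.
n10 = 271.19/(0.500×0.536) = 1011.9 kg/s.
Recycle n14 = 0.464×1011.9 = 469.52 kg/s.
Combined feed n5 = 1116 + 469.52 = 1585.5 kg/s.

1586 kg/s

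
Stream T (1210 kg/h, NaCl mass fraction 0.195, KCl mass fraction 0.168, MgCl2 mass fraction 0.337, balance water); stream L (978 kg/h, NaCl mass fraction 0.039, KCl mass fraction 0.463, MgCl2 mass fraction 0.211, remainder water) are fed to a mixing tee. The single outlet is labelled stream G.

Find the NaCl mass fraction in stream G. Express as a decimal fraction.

0.125

Total flow out = 1210 + 978 = 2188 kg/h.
NaCl in = 1210×0.195 + 978×0.039 = 274.09 kg/h.
NaCl mass fraction in G = 274.09/2188 = 0.125.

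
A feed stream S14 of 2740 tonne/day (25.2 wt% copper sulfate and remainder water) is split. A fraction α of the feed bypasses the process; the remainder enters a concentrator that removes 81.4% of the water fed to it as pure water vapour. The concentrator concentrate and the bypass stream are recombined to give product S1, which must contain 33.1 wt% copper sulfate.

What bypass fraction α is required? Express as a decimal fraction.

All 2740×0.252 = 690.48 tonne/day of copper sulfate reaches S1, so S1 = 690.48/0.331 = 2086 tonne/day and vapour = 653.96 tonne/day.
The evaporator receives (1−α)·2740 of feed at 0.748 water and removes 0.814 of that water:
0.814×0.748×(1−α)×2740 = 653.96
(1−α) = 653.96/1668.3 = 0.3920;  α = 0.6080.

0.608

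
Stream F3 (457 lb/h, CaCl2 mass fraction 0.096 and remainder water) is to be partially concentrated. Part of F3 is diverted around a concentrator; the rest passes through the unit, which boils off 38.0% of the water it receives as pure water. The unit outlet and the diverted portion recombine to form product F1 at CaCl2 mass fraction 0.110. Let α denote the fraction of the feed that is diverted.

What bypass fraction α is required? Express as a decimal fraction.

0.630

All 457×0.096 = 43.872 lb/h of CaCl2 reaches F1, so F1 = 43.872/0.110 = 398.84 lb/h and vapour = 58.164 lb/h.
The evaporator receives (1−α)·457 of feed at 0.904 water and removes 0.380 of that water:
0.380×0.904×(1−α)×457 = 58.164
(1−α) = 58.164/156.99 = 0.3705;  α = 0.6295.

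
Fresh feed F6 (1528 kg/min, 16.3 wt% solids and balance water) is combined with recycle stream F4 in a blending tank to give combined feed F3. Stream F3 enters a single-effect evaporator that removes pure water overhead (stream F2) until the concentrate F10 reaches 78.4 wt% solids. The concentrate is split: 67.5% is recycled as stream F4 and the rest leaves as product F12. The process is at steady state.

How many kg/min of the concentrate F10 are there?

977.5 kg/min

Overall solids balance (none leaves overhead): solids in fresh feed = solids in product, i.e. 1528×0.163 = (1−0.675)·F10·0.784.
F10 = 249.06/(0.784×0.325) = 977.49 kg/min.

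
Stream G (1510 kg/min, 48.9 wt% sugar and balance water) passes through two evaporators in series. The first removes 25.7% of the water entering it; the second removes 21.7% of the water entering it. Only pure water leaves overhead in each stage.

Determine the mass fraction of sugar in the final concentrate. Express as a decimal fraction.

water in feed = 1510×0.511 = 771.61 kg/min.
After stage 1: water left = (1−0.257)×771.61 = 573.31; stream total = 1311.7 kg/min.
After stage 2: water left = (1−0.217)×573.31 = 448.9; final concentrate = 1187.3 kg/min.
sugar fraction = 738.39/1187.3 = 0.622.

0.622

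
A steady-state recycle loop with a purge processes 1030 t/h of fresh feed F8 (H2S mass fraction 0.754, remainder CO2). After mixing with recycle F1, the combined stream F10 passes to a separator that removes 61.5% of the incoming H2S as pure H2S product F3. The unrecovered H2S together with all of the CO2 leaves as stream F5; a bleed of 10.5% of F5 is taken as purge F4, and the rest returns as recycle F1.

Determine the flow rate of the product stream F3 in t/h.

H2S in F10: m_A = 1030×0.754 + (1−0.105)·(1−0.615)·m_A, so m_A = 776.62/0.6554 = 1184.9 t/h.
Product F3 = 0.615×1184.9 = 728.72 t/h.

728.7 t/h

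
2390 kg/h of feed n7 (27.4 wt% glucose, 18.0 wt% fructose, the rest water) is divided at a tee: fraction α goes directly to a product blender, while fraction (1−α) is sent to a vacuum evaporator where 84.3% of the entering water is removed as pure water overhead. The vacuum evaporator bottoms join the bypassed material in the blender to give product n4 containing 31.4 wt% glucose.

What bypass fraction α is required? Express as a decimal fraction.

All 2390×0.274 = 654.86 kg/h of glucose reaches n4, so n4 = 654.86/0.314 = 2085.5 kg/h and vapour = 304.46 kg/h.
The evaporator receives (1−α)·2390 of feed at 0.546 water and removes 0.843 of that water:
0.843×0.546×(1−α)×2390 = 304.46
(1−α) = 304.46/1100.1 = 0.2768;  α = 0.7232.

0.723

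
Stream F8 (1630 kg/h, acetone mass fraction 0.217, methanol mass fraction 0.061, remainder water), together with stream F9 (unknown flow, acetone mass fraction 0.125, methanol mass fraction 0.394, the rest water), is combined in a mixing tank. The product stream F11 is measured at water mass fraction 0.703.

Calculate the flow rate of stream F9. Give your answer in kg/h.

Let F9 be the unknown flow. Total out = 1630 + F9.
water balance: 1176.9 + 0.481·F9 = 0.703·(1630 + F9)
(0.481 − 0.703)·F9 = 0.703×1630 − 1176.9 = -30.97
F9 = -30.97 / -0.222 = 139.5 kg/h

139.5 kg/h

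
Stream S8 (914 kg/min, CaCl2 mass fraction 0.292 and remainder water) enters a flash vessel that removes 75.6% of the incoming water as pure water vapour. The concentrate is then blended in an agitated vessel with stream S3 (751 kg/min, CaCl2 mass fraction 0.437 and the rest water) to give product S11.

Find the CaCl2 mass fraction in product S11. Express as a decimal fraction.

0.506

Vapour removed = 0.756×0.708×914 = 489.22 kg/min; concentrate = 424.78 kg/min.
CaCl2 reaching the mixer = 266.89 (from concentrate) + 751×0.437 = 595.08 kg/min.
Product flow = 424.78 + 751 = 1175.8 kg/min; CaCl2 fraction = 0.506.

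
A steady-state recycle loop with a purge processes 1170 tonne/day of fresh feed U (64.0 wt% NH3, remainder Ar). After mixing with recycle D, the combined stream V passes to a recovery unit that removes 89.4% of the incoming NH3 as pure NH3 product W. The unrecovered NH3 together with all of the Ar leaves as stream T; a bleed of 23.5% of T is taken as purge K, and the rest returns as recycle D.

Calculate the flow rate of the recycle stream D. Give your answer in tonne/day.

Ar enters only via U and leaves only via the purge: 1170×0.360 = 0.235×(Ar in T), and the recovery unit passes all Ar, so Ar in V = Ar in T = 1792.3 tonne/day.
NH3 in V: m_A = 1170×0.640 + (1−0.235)·(1−0.894)·m_A, so m_A = 748.8/0.9189 = 814.88 tonne/day.
T = (1−0.894)×814.88 + 1792.3 = 1878.7 tonne/day.
Recycle D = (1−0.235)×1878.7 = 1437.2 tonne/day.

1437 tonne/day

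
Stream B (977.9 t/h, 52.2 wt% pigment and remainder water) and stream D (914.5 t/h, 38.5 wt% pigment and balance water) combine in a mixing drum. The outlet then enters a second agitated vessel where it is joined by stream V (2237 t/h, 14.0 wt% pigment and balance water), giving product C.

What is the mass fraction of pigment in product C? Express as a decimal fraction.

0.285

Overall, product flow = 4129.4 t/h.
pigment in = 977.9×0.522 + 914.5×0.385 + 2237×0.140 = 1175.7 t/h.
pigment fraction in C = 0.285.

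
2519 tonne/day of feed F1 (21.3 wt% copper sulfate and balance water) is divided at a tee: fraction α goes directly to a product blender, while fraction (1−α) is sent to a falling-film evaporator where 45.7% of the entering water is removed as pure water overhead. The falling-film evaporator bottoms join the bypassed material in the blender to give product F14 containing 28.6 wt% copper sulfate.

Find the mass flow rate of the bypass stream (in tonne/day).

All 2519×0.213 = 536.55 tonne/day of copper sulfate reaches F14, so F14 = 536.55/0.286 = 1876 tonne/day and vapour = 642.96 tonne/day.
The evaporator receives (1−α)·2519 of feed at 0.787 water and removes 0.457 of that water:
0.457×0.787×(1−α)×2519 = 642.96
(1−α) = 642.96/905.98 = 0.7097;  α = 0.2903.
Bypass flow = 0.2903×2519 = 731.3 tonne/day.

731.3 tonne/day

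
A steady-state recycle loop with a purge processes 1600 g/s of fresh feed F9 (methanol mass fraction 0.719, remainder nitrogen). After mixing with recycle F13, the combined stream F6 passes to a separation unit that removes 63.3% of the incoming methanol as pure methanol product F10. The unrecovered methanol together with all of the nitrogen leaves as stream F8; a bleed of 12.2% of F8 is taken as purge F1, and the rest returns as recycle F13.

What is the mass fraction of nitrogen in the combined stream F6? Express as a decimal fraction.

0.685

nitrogen enters only via F9 and leaves only via the purge: 1600×0.281 = 0.122×(nitrogen in F8), and the separation unit passes all nitrogen, so nitrogen in F6 = nitrogen in F8 = 3685.2 g/s.
methanol in F6: m_A = 1600×0.719 + (1−0.122)·(1−0.633)·m_A, so m_A = 1150.4/0.6778 = 1697.3 g/s.
F6 = 1697.3 + 3685.2 = 5382.6 g/s.
nitrogen fraction in F6 = 3685.2/5382.6 = 0.685.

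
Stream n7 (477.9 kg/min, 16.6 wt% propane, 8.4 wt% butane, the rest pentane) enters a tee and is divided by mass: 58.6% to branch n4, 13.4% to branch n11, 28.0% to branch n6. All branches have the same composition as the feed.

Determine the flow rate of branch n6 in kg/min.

Branch n6 flow = 0.280×477.9 = 133.81 kg/min.

133.8 kg/min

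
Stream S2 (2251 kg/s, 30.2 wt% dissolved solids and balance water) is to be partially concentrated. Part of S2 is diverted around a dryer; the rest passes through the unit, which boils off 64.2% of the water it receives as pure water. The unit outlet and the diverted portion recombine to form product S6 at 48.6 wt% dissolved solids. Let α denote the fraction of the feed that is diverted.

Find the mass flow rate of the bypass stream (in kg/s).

All 2251×0.302 = 679.8 kg/s of dissolved solids reaches S6, so S6 = 679.8/0.486 = 1398.8 kg/s and vapour = 852.23 kg/s.
The evaporator receives (1−α)·2251 of feed at 0.698 water and removes 0.642 of that water:
0.642×0.698×(1−α)×2251 = 852.23
(1−α) = 852.23/1008.7 = 0.8449;  α = 0.1551.
Bypass flow = 0.1551×2251 = 349.19 kg/s.

349.2 kg/s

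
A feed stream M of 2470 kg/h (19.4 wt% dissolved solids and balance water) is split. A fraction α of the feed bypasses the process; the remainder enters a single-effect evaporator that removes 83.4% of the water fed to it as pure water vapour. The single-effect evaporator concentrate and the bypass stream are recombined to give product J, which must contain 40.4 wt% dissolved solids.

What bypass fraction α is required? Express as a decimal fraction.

All 2470×0.194 = 479.18 kg/h of dissolved solids reaches J, so J = 479.18/0.404 = 1186.1 kg/h and vapour = 1283.9 kg/h.
The evaporator receives (1−α)·2470 of feed at 0.806 water and removes 0.834 of that water:
0.834×0.806×(1−α)×2470 = 1283.9
(1−α) = 1283.9/1660.3 = 0.7733;  α = 0.2267.

0.227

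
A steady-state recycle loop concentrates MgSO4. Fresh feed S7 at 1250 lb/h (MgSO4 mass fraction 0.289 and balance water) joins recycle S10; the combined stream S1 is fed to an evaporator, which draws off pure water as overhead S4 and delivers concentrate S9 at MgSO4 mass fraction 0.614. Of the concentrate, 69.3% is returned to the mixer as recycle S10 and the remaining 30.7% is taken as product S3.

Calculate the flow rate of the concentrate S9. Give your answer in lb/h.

Overall MgSO4 balance (none leaves overhead): MgSO4 in fresh feed = MgSO4 in product, i.e. 1250×0.289 = (1−0.693)·S9·0.614.
S9 = 361.25/(0.614×0.307) = 1916.5 lb/h.

1916 lb/h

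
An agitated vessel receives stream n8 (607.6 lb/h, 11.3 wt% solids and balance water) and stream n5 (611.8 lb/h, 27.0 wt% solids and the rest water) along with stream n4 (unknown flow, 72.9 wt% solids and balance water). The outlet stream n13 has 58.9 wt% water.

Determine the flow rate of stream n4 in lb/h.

840.7 lb/h

Let n4 be the unknown flow. Total out = 1219.4 + n4.
water balance: 985.56 + 0.271·n4 = 0.589·(1219.4 + n4)
(0.271 − 0.589)·n4 = 0.589×1219.4 − 985.56 = -267.33
n4 = -267.33 / -0.318 = 840.66 lb/h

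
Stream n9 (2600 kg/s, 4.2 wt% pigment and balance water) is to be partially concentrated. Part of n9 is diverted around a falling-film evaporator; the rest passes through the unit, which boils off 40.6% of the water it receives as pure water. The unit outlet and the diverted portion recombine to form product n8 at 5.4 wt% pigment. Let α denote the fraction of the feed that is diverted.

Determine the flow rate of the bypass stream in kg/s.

All 2600×0.042 = 109.2 kg/s of pigment reaches n8, so n8 = 109.2/0.054 = 2022.2 kg/s and vapour = 577.78 kg/s.
The evaporator receives (1−α)·2600 of feed at 0.958 water and removes 0.406 of that water:
0.406×0.958×(1−α)×2600 = 577.78
(1−α) = 577.78/1011.3 = 0.5713;  α = 0.4287.
Bypass flow = 0.4287×2600 = 1114.5 kg/s.

1115 kg/s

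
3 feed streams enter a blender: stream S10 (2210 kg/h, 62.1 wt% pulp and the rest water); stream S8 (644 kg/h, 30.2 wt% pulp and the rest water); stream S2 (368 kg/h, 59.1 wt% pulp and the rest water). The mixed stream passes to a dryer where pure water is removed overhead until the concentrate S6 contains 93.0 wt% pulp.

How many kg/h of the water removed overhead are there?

1303 kg/h

pulp entering = 2210×0.621 + 644×0.302 + 368×0.591 = 1784.4 kg/h.
All pulp reports to S6, so S6 = 1784.4/0.930 = 1918.7 kg/h.
Total feed = 3222 kg/h; overhead = 3222 − 1918.7 = 1303.3 kg/h.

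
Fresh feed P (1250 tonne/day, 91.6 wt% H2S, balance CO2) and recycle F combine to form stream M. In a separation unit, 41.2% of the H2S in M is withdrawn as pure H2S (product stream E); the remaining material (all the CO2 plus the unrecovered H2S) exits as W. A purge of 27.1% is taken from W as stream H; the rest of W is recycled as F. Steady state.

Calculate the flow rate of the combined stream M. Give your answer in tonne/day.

CO2 enters only via P and leaves only via the purge: 1250×0.084 = 0.271×(CO2 in W), and the separation unit passes all CO2, so CO2 in M = CO2 in W = 387.45 tonne/day.
H2S in M: m_A = 1250×0.916 + (1−0.271)·(1−0.412)·m_A, so m_A = 1145/0.5713 = 2004 tonne/day.
M = 2004 + 387.45 = 2391.5 tonne/day.

2391 tonne/day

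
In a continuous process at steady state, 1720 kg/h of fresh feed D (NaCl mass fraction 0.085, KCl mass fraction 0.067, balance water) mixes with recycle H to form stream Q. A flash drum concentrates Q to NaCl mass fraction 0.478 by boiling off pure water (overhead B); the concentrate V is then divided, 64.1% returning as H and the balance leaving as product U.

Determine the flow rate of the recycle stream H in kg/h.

Overall NaCl balance (none leaves overhead): NaCl in fresh feed = NaCl in product, i.e. 1720×0.085 = (1−0.641)·V·0.478.
V = 146.2/(0.478×0.359) = 851.97 kg/h.
Recycle H = 0.641×851.97 = 546.11 kg/h.

546.1 kg/h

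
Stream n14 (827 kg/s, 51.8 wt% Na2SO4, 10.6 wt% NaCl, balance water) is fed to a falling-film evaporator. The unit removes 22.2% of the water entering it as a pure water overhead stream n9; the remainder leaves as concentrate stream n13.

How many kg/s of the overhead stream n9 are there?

water entering = 827×0.376 = 310.95 kg/s; overhead removed = 0.222×310.95 = 69.031 kg/s.

69.03 kg/s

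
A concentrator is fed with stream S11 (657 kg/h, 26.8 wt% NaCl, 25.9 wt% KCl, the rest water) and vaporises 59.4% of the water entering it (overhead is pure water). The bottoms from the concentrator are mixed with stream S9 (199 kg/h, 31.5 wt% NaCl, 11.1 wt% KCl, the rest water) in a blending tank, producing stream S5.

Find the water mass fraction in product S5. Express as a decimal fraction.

Vapour removed = 0.594×0.473×657 = 184.59 kg/h; concentrate = 472.41 kg/h.
water reaching the mixer = 126.17 (from concentrate) + 199×0.574 = 240.39 kg/h.
Product flow = 472.41 + 199 = 671.41 kg/h; water fraction = 0.3580.

0.3580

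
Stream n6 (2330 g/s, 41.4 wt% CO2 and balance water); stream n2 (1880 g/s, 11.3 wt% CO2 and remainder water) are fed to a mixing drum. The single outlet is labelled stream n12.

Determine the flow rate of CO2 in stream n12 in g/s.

CO2 out = CO2 in = 2330×0.414 + 1880×0.113 = 1177.1 g/s.

1177 g/s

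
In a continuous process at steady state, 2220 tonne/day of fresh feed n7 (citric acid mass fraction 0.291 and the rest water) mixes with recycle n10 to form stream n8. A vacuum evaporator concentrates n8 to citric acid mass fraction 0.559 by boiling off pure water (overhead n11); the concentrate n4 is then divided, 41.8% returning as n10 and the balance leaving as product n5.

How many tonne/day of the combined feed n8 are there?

3050 tonne/day

Overall citric acid balance (none leaves overhead): citric acid in fresh feed = citric acid in product, i.e. 2220×0.291 = (1−0.418)·n4·0.559.
n4 = 646.02/(0.559×0.582) = 1985.7 tonne/day.
Recycle n10 = 0.418×1985.7 = 830.02 tonne/day.
Combined feed n8 = 2220 + 830.02 = 3050 tonne/day.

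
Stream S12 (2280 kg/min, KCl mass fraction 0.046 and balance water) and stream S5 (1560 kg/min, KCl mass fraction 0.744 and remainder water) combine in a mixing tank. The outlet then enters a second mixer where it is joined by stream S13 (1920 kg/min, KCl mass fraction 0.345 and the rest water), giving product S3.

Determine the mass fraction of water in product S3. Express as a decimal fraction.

0.665

Overall, product flow = 5760 kg/min.
water in = 2280×0.954 + 1560×0.256 + 1920×0.655 = 3832.1 kg/min.
water fraction in S3 = 0.665.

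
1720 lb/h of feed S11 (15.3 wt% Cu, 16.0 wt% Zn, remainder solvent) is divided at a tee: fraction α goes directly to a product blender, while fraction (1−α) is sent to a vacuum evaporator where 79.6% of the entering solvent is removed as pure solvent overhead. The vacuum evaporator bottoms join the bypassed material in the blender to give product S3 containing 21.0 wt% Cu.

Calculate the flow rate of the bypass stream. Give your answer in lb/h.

All 1720×0.153 = 263.16 lb/h of Cu reaches S3, so S3 = 263.16/0.210 = 1253.1 lb/h and vapour = 466.86 lb/h.
The evaporator receives (1−α)·1720 of feed at 0.687 solvent and removes 0.796 of that solvent:
0.796×0.687×(1−α)×1720 = 466.86
(1−α) = 466.86/940.59 = 0.4963;  α = 0.5037.
Bypass flow = 0.5037×1720 = 866.28 lb/h.

866.3 lb/h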